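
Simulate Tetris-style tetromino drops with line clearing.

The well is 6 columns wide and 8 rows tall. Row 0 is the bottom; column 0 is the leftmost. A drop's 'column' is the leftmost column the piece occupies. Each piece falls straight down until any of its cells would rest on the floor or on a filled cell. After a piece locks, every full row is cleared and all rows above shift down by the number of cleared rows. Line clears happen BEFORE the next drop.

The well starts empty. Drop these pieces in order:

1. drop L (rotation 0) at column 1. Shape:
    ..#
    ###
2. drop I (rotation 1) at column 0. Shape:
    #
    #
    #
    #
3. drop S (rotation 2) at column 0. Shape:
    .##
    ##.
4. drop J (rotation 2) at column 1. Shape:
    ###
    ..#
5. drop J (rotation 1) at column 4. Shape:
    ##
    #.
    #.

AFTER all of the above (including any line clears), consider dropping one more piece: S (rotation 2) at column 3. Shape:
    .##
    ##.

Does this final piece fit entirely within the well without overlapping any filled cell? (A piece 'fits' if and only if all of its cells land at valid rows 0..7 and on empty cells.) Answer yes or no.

Answer: no

Derivation:
Drop 1: L rot0 at col 1 lands with bottom-row=0; cleared 0 line(s) (total 0); column heights now [0 1 1 2 0 0], max=2
Drop 2: I rot1 at col 0 lands with bottom-row=0; cleared 0 line(s) (total 0); column heights now [4 1 1 2 0 0], max=4
Drop 3: S rot2 at col 0 lands with bottom-row=4; cleared 0 line(s) (total 0); column heights now [5 6 6 2 0 0], max=6
Drop 4: J rot2 at col 1 lands with bottom-row=5; cleared 0 line(s) (total 0); column heights now [5 7 7 7 0 0], max=7
Drop 5: J rot1 at col 4 lands with bottom-row=0; cleared 0 line(s) (total 0); column heights now [5 7 7 7 3 3], max=7
Test piece S rot2 at col 3 (width 3): heights before test = [5 7 7 7 3 3]; fits = False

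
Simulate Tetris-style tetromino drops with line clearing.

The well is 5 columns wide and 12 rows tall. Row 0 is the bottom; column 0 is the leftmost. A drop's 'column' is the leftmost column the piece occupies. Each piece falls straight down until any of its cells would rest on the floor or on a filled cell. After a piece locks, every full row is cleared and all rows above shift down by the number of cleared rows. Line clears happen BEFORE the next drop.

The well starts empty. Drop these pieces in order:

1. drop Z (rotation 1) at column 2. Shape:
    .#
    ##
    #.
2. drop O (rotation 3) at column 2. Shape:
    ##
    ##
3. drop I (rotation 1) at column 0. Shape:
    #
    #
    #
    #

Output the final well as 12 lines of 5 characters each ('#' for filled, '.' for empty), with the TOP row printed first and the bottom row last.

Drop 1: Z rot1 at col 2 lands with bottom-row=0; cleared 0 line(s) (total 0); column heights now [0 0 2 3 0], max=3
Drop 2: O rot3 at col 2 lands with bottom-row=3; cleared 0 line(s) (total 0); column heights now [0 0 5 5 0], max=5
Drop 3: I rot1 at col 0 lands with bottom-row=0; cleared 0 line(s) (total 0); column heights now [4 0 5 5 0], max=5

Answer: .....
.....
.....
.....
.....
.....
.....
..##.
#.##.
#..#.
#.##.
#.#..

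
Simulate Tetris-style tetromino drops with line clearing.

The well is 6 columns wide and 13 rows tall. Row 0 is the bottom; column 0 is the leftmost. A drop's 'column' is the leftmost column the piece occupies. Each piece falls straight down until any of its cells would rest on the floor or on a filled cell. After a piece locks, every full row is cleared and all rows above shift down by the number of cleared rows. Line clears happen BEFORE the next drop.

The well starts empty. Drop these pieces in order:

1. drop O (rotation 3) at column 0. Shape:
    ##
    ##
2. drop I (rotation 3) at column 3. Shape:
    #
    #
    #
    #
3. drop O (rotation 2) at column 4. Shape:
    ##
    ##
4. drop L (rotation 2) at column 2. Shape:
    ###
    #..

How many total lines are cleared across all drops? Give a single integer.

Answer: 0

Derivation:
Drop 1: O rot3 at col 0 lands with bottom-row=0; cleared 0 line(s) (total 0); column heights now [2 2 0 0 0 0], max=2
Drop 2: I rot3 at col 3 lands with bottom-row=0; cleared 0 line(s) (total 0); column heights now [2 2 0 4 0 0], max=4
Drop 3: O rot2 at col 4 lands with bottom-row=0; cleared 0 line(s) (total 0); column heights now [2 2 0 4 2 2], max=4
Drop 4: L rot2 at col 2 lands with bottom-row=3; cleared 0 line(s) (total 0); column heights now [2 2 5 5 5 2], max=5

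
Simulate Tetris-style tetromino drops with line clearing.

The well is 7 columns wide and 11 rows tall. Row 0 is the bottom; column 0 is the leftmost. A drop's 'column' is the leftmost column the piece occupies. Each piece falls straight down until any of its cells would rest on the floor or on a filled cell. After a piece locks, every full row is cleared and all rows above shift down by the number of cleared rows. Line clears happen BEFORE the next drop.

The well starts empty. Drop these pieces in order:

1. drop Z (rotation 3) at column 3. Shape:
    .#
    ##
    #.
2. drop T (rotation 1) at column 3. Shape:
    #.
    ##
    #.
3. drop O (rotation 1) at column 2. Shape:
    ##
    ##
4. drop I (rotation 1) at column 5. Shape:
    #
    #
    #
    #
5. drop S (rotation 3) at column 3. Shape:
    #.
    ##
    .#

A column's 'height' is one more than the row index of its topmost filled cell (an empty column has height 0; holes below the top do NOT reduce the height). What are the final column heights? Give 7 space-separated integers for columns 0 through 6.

Drop 1: Z rot3 at col 3 lands with bottom-row=0; cleared 0 line(s) (total 0); column heights now [0 0 0 2 3 0 0], max=3
Drop 2: T rot1 at col 3 lands with bottom-row=2; cleared 0 line(s) (total 0); column heights now [0 0 0 5 4 0 0], max=5
Drop 3: O rot1 at col 2 lands with bottom-row=5; cleared 0 line(s) (total 0); column heights now [0 0 7 7 4 0 0], max=7
Drop 4: I rot1 at col 5 lands with bottom-row=0; cleared 0 line(s) (total 0); column heights now [0 0 7 7 4 4 0], max=7
Drop 5: S rot3 at col 3 lands with bottom-row=6; cleared 0 line(s) (total 0); column heights now [0 0 7 9 8 4 0], max=9

Answer: 0 0 7 9 8 4 0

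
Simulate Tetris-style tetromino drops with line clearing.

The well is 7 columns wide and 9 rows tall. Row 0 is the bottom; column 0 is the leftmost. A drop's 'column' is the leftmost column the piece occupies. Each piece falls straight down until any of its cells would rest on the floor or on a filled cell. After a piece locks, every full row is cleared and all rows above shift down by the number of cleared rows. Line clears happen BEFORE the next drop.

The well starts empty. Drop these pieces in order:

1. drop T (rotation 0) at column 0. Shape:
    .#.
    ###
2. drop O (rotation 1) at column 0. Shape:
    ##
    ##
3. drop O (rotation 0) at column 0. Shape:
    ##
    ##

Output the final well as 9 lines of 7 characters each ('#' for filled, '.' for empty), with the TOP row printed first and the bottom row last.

Drop 1: T rot0 at col 0 lands with bottom-row=0; cleared 0 line(s) (total 0); column heights now [1 2 1 0 0 0 0], max=2
Drop 2: O rot1 at col 0 lands with bottom-row=2; cleared 0 line(s) (total 0); column heights now [4 4 1 0 0 0 0], max=4
Drop 3: O rot0 at col 0 lands with bottom-row=4; cleared 0 line(s) (total 0); column heights now [6 6 1 0 0 0 0], max=6

Answer: .......
.......
.......
##.....
##.....
##.....
##.....
.#.....
###....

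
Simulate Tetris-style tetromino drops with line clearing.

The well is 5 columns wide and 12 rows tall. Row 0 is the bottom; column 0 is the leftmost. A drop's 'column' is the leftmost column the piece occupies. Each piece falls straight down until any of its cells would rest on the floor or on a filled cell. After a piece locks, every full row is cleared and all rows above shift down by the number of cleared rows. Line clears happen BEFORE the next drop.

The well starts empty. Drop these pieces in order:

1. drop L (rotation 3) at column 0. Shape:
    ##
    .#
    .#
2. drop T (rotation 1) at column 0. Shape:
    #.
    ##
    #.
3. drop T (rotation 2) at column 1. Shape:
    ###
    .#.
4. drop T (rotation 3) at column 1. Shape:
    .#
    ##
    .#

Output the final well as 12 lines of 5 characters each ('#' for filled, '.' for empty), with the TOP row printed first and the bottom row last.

Drop 1: L rot3 at col 0 lands with bottom-row=0; cleared 0 line(s) (total 0); column heights now [3 3 0 0 0], max=3
Drop 2: T rot1 at col 0 lands with bottom-row=3; cleared 0 line(s) (total 0); column heights now [6 5 0 0 0], max=6
Drop 3: T rot2 at col 1 lands with bottom-row=4; cleared 0 line(s) (total 0); column heights now [6 6 6 6 0], max=6
Drop 4: T rot3 at col 1 lands with bottom-row=6; cleared 0 line(s) (total 0); column heights now [6 8 9 6 0], max=9

Answer: .....
.....
.....
..#..
.##..
..#..
####.
###..
#....
##...
.#...
.#...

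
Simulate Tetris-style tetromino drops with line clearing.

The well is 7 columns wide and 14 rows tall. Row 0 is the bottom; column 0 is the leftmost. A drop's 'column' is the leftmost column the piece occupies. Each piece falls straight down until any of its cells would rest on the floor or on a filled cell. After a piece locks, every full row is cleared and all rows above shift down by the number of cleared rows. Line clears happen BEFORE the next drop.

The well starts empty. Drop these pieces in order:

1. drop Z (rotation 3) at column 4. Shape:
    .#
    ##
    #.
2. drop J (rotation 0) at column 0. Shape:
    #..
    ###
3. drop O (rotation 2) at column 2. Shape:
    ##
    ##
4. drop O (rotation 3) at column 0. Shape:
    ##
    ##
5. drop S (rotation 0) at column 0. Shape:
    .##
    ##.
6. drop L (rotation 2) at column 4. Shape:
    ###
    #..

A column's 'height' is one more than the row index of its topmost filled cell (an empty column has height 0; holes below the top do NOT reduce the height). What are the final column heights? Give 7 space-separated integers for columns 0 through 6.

Drop 1: Z rot3 at col 4 lands with bottom-row=0; cleared 0 line(s) (total 0); column heights now [0 0 0 0 2 3 0], max=3
Drop 2: J rot0 at col 0 lands with bottom-row=0; cleared 0 line(s) (total 0); column heights now [2 1 1 0 2 3 0], max=3
Drop 3: O rot2 at col 2 lands with bottom-row=1; cleared 0 line(s) (total 0); column heights now [2 1 3 3 2 3 0], max=3
Drop 4: O rot3 at col 0 lands with bottom-row=2; cleared 0 line(s) (total 0); column heights now [4 4 3 3 2 3 0], max=4
Drop 5: S rot0 at col 0 lands with bottom-row=4; cleared 0 line(s) (total 0); column heights now [5 6 6 3 2 3 0], max=6
Drop 6: L rot2 at col 4 lands with bottom-row=2; cleared 0 line(s) (total 0); column heights now [5 6 6 3 4 4 4], max=6

Answer: 5 6 6 3 4 4 4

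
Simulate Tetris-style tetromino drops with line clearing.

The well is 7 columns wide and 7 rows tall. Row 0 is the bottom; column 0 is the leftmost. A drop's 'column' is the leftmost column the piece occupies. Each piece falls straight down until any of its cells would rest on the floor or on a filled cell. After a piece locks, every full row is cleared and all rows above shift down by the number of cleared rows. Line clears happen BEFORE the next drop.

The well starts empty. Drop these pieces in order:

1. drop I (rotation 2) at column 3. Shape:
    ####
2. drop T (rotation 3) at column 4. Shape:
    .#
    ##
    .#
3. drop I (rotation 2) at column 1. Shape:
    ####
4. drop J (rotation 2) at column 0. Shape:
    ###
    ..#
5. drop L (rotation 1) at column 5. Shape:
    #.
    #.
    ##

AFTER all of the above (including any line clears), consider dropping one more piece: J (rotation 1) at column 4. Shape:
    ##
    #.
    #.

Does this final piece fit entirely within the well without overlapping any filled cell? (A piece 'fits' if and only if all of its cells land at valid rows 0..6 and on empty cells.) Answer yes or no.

Answer: no

Derivation:
Drop 1: I rot2 at col 3 lands with bottom-row=0; cleared 0 line(s) (total 0); column heights now [0 0 0 1 1 1 1], max=1
Drop 2: T rot3 at col 4 lands with bottom-row=1; cleared 0 line(s) (total 0); column heights now [0 0 0 1 3 4 1], max=4
Drop 3: I rot2 at col 1 lands with bottom-row=3; cleared 0 line(s) (total 0); column heights now [0 4 4 4 4 4 1], max=4
Drop 4: J rot2 at col 0 lands with bottom-row=4; cleared 0 line(s) (total 0); column heights now [6 6 6 4 4 4 1], max=6
Drop 5: L rot1 at col 5 lands with bottom-row=4; cleared 0 line(s) (total 0); column heights now [6 6 6 4 4 7 5], max=7
Test piece J rot1 at col 4 (width 2): heights before test = [6 6 6 4 4 7 5]; fits = False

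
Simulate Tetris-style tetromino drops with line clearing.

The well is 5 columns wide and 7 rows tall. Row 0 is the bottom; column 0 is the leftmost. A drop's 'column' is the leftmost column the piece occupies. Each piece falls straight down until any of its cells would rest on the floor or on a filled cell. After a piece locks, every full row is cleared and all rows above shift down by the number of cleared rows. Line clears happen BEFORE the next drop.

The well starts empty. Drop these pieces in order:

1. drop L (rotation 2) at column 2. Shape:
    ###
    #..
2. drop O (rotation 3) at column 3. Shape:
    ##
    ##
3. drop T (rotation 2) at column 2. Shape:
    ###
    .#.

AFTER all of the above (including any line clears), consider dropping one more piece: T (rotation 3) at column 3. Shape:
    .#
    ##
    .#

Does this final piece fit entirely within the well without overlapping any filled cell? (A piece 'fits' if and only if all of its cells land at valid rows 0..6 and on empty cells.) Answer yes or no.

Drop 1: L rot2 at col 2 lands with bottom-row=0; cleared 0 line(s) (total 0); column heights now [0 0 2 2 2], max=2
Drop 2: O rot3 at col 3 lands with bottom-row=2; cleared 0 line(s) (total 0); column heights now [0 0 2 4 4], max=4
Drop 3: T rot2 at col 2 lands with bottom-row=4; cleared 0 line(s) (total 0); column heights now [0 0 6 6 6], max=6
Test piece T rot3 at col 3 (width 2): heights before test = [0 0 6 6 6]; fits = False

Answer: no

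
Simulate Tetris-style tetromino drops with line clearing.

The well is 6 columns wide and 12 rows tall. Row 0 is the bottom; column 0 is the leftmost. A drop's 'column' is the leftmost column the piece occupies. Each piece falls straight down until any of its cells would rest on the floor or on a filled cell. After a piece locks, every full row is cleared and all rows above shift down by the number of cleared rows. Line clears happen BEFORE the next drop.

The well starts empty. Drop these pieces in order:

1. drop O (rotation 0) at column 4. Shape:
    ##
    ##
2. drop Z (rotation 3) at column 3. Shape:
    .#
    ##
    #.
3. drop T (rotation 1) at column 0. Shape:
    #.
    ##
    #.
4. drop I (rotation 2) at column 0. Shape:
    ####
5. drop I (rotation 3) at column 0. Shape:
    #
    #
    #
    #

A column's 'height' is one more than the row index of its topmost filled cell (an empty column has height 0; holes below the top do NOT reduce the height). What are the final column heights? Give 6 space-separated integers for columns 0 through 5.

Drop 1: O rot0 at col 4 lands with bottom-row=0; cleared 0 line(s) (total 0); column heights now [0 0 0 0 2 2], max=2
Drop 2: Z rot3 at col 3 lands with bottom-row=1; cleared 0 line(s) (total 0); column heights now [0 0 0 3 4 2], max=4
Drop 3: T rot1 at col 0 lands with bottom-row=0; cleared 0 line(s) (total 0); column heights now [3 2 0 3 4 2], max=4
Drop 4: I rot2 at col 0 lands with bottom-row=3; cleared 0 line(s) (total 0); column heights now [4 4 4 4 4 2], max=4
Drop 5: I rot3 at col 0 lands with bottom-row=4; cleared 0 line(s) (total 0); column heights now [8 4 4 4 4 2], max=8

Answer: 8 4 4 4 4 2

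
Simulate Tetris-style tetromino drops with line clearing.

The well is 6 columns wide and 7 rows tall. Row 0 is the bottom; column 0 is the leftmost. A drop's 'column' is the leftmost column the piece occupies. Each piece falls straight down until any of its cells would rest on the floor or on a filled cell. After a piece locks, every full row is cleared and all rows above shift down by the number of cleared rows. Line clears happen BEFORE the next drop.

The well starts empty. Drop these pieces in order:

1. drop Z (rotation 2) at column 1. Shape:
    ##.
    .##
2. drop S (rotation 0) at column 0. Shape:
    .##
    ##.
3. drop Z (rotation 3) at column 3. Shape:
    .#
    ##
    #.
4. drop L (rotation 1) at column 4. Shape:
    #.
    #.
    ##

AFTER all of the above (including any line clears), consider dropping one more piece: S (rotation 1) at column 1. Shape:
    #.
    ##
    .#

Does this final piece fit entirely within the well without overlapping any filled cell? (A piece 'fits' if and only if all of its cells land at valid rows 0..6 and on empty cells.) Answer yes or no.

Drop 1: Z rot2 at col 1 lands with bottom-row=0; cleared 0 line(s) (total 0); column heights now [0 2 2 1 0 0], max=2
Drop 2: S rot0 at col 0 lands with bottom-row=2; cleared 0 line(s) (total 0); column heights now [3 4 4 1 0 0], max=4
Drop 3: Z rot3 at col 3 lands with bottom-row=1; cleared 0 line(s) (total 0); column heights now [3 4 4 3 4 0], max=4
Drop 4: L rot1 at col 4 lands with bottom-row=4; cleared 0 line(s) (total 0); column heights now [3 4 4 3 7 5], max=7
Test piece S rot1 at col 1 (width 2): heights before test = [3 4 4 3 7 5]; fits = True

Answer: yes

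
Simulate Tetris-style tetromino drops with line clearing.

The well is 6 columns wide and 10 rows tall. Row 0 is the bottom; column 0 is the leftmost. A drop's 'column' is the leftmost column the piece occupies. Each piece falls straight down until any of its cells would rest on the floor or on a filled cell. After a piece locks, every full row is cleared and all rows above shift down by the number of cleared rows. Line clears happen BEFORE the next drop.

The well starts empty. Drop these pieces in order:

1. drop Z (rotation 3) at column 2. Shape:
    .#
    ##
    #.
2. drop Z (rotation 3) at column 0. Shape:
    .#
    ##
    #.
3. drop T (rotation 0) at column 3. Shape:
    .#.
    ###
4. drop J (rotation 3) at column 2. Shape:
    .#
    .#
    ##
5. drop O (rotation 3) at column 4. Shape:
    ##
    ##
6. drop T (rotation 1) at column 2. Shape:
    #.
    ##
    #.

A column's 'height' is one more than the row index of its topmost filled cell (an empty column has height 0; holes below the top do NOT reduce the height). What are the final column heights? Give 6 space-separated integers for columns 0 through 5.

Answer: 2 3 9 8 7 7

Derivation:
Drop 1: Z rot3 at col 2 lands with bottom-row=0; cleared 0 line(s) (total 0); column heights now [0 0 2 3 0 0], max=3
Drop 2: Z rot3 at col 0 lands with bottom-row=0; cleared 0 line(s) (total 0); column heights now [2 3 2 3 0 0], max=3
Drop 3: T rot0 at col 3 lands with bottom-row=3; cleared 0 line(s) (total 0); column heights now [2 3 2 4 5 4], max=5
Drop 4: J rot3 at col 2 lands with bottom-row=4; cleared 0 line(s) (total 0); column heights now [2 3 5 7 5 4], max=7
Drop 5: O rot3 at col 4 lands with bottom-row=5; cleared 0 line(s) (total 0); column heights now [2 3 5 7 7 7], max=7
Drop 6: T rot1 at col 2 lands with bottom-row=6; cleared 0 line(s) (total 0); column heights now [2 3 9 8 7 7], max=9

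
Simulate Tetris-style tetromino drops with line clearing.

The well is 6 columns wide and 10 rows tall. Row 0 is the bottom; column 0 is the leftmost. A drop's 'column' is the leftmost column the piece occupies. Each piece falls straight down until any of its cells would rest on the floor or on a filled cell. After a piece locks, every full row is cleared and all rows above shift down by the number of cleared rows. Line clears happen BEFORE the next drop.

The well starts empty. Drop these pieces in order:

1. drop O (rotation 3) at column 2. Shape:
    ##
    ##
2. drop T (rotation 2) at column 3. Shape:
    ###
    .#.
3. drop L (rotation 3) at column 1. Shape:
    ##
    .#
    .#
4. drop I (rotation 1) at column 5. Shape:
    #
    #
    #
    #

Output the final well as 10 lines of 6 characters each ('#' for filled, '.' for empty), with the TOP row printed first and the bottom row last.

Drop 1: O rot3 at col 2 lands with bottom-row=0; cleared 0 line(s) (total 0); column heights now [0 0 2 2 0 0], max=2
Drop 2: T rot2 at col 3 lands with bottom-row=1; cleared 0 line(s) (total 0); column heights now [0 0 2 3 3 3], max=3
Drop 3: L rot3 at col 1 lands with bottom-row=2; cleared 0 line(s) (total 0); column heights now [0 5 5 3 3 3], max=5
Drop 4: I rot1 at col 5 lands with bottom-row=3; cleared 0 line(s) (total 0); column heights now [0 5 5 3 3 7], max=7

Answer: ......
......
......
.....#
.....#
.##..#
..#..#
..####
..###.
..##..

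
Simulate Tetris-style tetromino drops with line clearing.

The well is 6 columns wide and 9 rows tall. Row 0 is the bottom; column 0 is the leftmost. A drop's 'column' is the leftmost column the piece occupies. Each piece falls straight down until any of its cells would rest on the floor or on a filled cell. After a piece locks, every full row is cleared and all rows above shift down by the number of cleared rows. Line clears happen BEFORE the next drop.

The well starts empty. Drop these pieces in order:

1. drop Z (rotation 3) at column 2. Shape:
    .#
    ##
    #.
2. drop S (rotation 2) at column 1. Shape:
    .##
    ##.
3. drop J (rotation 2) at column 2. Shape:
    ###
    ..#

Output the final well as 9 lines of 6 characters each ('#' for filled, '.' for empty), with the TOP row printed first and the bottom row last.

Answer: ......
......
......
......
..###.
..###.
.###..
..##..
..#...

Derivation:
Drop 1: Z rot3 at col 2 lands with bottom-row=0; cleared 0 line(s) (total 0); column heights now [0 0 2 3 0 0], max=3
Drop 2: S rot2 at col 1 lands with bottom-row=2; cleared 0 line(s) (total 0); column heights now [0 3 4 4 0 0], max=4
Drop 3: J rot2 at col 2 lands with bottom-row=3; cleared 0 line(s) (total 0); column heights now [0 3 5 5 5 0], max=5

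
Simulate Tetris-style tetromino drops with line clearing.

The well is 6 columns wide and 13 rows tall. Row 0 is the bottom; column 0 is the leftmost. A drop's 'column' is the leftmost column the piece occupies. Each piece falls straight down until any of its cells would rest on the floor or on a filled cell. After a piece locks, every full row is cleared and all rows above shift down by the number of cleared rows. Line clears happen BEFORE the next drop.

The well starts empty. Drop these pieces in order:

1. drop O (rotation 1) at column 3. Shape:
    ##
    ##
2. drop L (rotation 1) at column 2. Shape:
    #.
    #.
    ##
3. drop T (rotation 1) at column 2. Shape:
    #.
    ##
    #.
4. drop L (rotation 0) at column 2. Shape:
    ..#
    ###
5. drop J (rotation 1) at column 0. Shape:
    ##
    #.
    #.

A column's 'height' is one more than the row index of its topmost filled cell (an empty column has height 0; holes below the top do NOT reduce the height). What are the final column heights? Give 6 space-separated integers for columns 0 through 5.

Drop 1: O rot1 at col 3 lands with bottom-row=0; cleared 0 line(s) (total 0); column heights now [0 0 0 2 2 0], max=2
Drop 2: L rot1 at col 2 lands with bottom-row=2; cleared 0 line(s) (total 0); column heights now [0 0 5 3 2 0], max=5
Drop 3: T rot1 at col 2 lands with bottom-row=5; cleared 0 line(s) (total 0); column heights now [0 0 8 7 2 0], max=8
Drop 4: L rot0 at col 2 lands with bottom-row=8; cleared 0 line(s) (total 0); column heights now [0 0 9 9 10 0], max=10
Drop 5: J rot1 at col 0 lands with bottom-row=0; cleared 0 line(s) (total 0); column heights now [3 3 9 9 10 0], max=10

Answer: 3 3 9 9 10 0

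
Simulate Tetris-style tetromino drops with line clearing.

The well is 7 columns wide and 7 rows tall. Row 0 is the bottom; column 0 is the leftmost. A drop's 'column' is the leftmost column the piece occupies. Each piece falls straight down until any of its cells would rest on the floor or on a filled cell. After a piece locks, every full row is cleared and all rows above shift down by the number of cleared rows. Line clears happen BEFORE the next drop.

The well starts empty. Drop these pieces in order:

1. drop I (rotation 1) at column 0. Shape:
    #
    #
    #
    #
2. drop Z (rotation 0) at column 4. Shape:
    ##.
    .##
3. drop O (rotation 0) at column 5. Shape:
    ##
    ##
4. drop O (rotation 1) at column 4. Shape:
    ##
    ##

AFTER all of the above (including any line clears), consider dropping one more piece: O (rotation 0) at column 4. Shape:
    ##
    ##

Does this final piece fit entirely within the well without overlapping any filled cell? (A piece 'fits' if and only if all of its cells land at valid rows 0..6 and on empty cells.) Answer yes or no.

Drop 1: I rot1 at col 0 lands with bottom-row=0; cleared 0 line(s) (total 0); column heights now [4 0 0 0 0 0 0], max=4
Drop 2: Z rot0 at col 4 lands with bottom-row=0; cleared 0 line(s) (total 0); column heights now [4 0 0 0 2 2 1], max=4
Drop 3: O rot0 at col 5 lands with bottom-row=2; cleared 0 line(s) (total 0); column heights now [4 0 0 0 2 4 4], max=4
Drop 4: O rot1 at col 4 lands with bottom-row=4; cleared 0 line(s) (total 0); column heights now [4 0 0 0 6 6 4], max=6
Test piece O rot0 at col 4 (width 2): heights before test = [4 0 0 0 6 6 4]; fits = False

Answer: no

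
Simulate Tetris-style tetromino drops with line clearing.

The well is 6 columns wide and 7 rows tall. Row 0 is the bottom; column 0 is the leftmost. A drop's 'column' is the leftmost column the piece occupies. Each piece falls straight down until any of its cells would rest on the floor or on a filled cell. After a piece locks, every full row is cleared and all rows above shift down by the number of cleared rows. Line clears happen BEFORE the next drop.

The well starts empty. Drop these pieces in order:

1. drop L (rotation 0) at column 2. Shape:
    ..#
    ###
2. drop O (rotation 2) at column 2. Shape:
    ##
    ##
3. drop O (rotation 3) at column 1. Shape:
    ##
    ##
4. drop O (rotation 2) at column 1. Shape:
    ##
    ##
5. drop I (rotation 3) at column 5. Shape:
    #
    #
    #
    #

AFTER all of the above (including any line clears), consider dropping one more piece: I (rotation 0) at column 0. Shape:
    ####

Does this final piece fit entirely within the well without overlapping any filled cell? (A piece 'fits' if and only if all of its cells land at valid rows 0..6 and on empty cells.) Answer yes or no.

Answer: no

Derivation:
Drop 1: L rot0 at col 2 lands with bottom-row=0; cleared 0 line(s) (total 0); column heights now [0 0 1 1 2 0], max=2
Drop 2: O rot2 at col 2 lands with bottom-row=1; cleared 0 line(s) (total 0); column heights now [0 0 3 3 2 0], max=3
Drop 3: O rot3 at col 1 lands with bottom-row=3; cleared 0 line(s) (total 0); column heights now [0 5 5 3 2 0], max=5
Drop 4: O rot2 at col 1 lands with bottom-row=5; cleared 0 line(s) (total 0); column heights now [0 7 7 3 2 0], max=7
Drop 5: I rot3 at col 5 lands with bottom-row=0; cleared 0 line(s) (total 0); column heights now [0 7 7 3 2 4], max=7
Test piece I rot0 at col 0 (width 4): heights before test = [0 7 7 3 2 4]; fits = False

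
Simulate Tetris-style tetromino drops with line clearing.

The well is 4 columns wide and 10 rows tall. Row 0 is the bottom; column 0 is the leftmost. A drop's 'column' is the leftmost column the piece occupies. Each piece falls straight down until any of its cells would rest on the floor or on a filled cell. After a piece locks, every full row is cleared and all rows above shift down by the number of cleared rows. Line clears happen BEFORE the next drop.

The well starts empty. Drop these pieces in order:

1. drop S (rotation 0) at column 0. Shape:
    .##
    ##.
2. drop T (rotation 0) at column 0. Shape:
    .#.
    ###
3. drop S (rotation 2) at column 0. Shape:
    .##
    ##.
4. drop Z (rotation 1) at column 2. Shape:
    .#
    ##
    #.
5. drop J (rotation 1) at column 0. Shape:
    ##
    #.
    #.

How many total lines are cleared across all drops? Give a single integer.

Drop 1: S rot0 at col 0 lands with bottom-row=0; cleared 0 line(s) (total 0); column heights now [1 2 2 0], max=2
Drop 2: T rot0 at col 0 lands with bottom-row=2; cleared 0 line(s) (total 0); column heights now [3 4 3 0], max=4
Drop 3: S rot2 at col 0 lands with bottom-row=4; cleared 0 line(s) (total 0); column heights now [5 6 6 0], max=6
Drop 4: Z rot1 at col 2 lands with bottom-row=6; cleared 0 line(s) (total 0); column heights now [5 6 8 9], max=9
Drop 5: J rot1 at col 0 lands with bottom-row=5; cleared 1 line(s) (total 1); column heights now [7 6 7 8], max=8

Answer: 1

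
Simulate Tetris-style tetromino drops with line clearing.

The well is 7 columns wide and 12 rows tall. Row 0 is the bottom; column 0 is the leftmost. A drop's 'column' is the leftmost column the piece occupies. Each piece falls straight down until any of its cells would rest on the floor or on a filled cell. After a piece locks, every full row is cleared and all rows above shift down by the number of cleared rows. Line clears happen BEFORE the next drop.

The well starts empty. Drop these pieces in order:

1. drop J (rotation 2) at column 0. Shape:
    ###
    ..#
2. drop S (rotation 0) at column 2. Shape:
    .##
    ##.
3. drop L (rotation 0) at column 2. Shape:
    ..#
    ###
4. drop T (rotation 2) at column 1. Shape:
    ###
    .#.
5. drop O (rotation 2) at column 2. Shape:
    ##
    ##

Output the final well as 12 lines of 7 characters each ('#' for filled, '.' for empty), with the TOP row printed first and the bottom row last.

Answer: .......
.......
.......
..##...
..##...
.###...
..#.#..
..###..
...##..
..##...
###....
..#....

Derivation:
Drop 1: J rot2 at col 0 lands with bottom-row=0; cleared 0 line(s) (total 0); column heights now [2 2 2 0 0 0 0], max=2
Drop 2: S rot0 at col 2 lands with bottom-row=2; cleared 0 line(s) (total 0); column heights now [2 2 3 4 4 0 0], max=4
Drop 3: L rot0 at col 2 lands with bottom-row=4; cleared 0 line(s) (total 0); column heights now [2 2 5 5 6 0 0], max=6
Drop 4: T rot2 at col 1 lands with bottom-row=5; cleared 0 line(s) (total 0); column heights now [2 7 7 7 6 0 0], max=7
Drop 5: O rot2 at col 2 lands with bottom-row=7; cleared 0 line(s) (total 0); column heights now [2 7 9 9 6 0 0], max=9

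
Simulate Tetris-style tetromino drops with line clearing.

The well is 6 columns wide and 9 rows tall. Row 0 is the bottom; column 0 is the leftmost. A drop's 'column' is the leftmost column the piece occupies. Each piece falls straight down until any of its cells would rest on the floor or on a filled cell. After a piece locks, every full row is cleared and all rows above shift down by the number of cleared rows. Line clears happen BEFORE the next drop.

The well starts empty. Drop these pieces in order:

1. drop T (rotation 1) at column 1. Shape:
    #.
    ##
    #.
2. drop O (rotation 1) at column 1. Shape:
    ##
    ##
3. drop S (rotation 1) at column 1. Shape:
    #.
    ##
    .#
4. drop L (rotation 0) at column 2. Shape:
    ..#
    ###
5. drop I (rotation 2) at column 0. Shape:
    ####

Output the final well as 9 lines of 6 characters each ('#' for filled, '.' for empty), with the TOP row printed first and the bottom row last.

Answer: #####.
.####.
.##...
..#...
.##...
.##...
.#....
.##...
.#....

Derivation:
Drop 1: T rot1 at col 1 lands with bottom-row=0; cleared 0 line(s) (total 0); column heights now [0 3 2 0 0 0], max=3
Drop 2: O rot1 at col 1 lands with bottom-row=3; cleared 0 line(s) (total 0); column heights now [0 5 5 0 0 0], max=5
Drop 3: S rot1 at col 1 lands with bottom-row=5; cleared 0 line(s) (total 0); column heights now [0 8 7 0 0 0], max=8
Drop 4: L rot0 at col 2 lands with bottom-row=7; cleared 0 line(s) (total 0); column heights now [0 8 8 8 9 0], max=9
Drop 5: I rot2 at col 0 lands with bottom-row=8; cleared 0 line(s) (total 0); column heights now [9 9 9 9 9 0], max=9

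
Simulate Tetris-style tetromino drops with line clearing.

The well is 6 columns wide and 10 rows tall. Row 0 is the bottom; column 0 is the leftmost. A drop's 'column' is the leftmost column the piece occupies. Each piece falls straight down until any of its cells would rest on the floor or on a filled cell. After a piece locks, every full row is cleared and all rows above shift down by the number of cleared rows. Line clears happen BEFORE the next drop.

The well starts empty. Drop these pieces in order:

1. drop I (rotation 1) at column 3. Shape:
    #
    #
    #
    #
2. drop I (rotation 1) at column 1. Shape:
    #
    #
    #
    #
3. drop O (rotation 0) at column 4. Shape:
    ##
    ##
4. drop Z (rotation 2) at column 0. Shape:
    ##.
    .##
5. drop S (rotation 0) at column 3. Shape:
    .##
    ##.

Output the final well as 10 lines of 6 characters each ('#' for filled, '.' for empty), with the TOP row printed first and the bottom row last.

Drop 1: I rot1 at col 3 lands with bottom-row=0; cleared 0 line(s) (total 0); column heights now [0 0 0 4 0 0], max=4
Drop 2: I rot1 at col 1 lands with bottom-row=0; cleared 0 line(s) (total 0); column heights now [0 4 0 4 0 0], max=4
Drop 3: O rot0 at col 4 lands with bottom-row=0; cleared 0 line(s) (total 0); column heights now [0 4 0 4 2 2], max=4
Drop 4: Z rot2 at col 0 lands with bottom-row=4; cleared 0 line(s) (total 0); column heights now [6 6 5 4 2 2], max=6
Drop 5: S rot0 at col 3 lands with bottom-row=4; cleared 0 line(s) (total 0); column heights now [6 6 5 5 6 6], max=6

Answer: ......
......
......
......
##..##
.####.
.#.#..
.#.#..
.#.###
.#.###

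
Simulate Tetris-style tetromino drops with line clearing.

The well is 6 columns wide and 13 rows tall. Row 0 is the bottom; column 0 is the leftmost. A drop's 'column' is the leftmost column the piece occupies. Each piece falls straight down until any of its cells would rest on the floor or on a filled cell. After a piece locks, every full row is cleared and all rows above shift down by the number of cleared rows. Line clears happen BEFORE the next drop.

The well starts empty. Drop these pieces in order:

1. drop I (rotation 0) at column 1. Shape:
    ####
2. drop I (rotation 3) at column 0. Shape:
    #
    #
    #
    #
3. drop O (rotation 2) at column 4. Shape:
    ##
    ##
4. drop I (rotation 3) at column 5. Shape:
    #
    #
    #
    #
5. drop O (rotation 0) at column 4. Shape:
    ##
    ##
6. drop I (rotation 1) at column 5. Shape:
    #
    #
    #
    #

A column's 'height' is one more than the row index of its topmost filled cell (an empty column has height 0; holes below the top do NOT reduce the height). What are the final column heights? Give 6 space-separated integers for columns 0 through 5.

Answer: 4 1 1 1 9 13

Derivation:
Drop 1: I rot0 at col 1 lands with bottom-row=0; cleared 0 line(s) (total 0); column heights now [0 1 1 1 1 0], max=1
Drop 2: I rot3 at col 0 lands with bottom-row=0; cleared 0 line(s) (total 0); column heights now [4 1 1 1 1 0], max=4
Drop 3: O rot2 at col 4 lands with bottom-row=1; cleared 0 line(s) (total 0); column heights now [4 1 1 1 3 3], max=4
Drop 4: I rot3 at col 5 lands with bottom-row=3; cleared 0 line(s) (total 0); column heights now [4 1 1 1 3 7], max=7
Drop 5: O rot0 at col 4 lands with bottom-row=7; cleared 0 line(s) (total 0); column heights now [4 1 1 1 9 9], max=9
Drop 6: I rot1 at col 5 lands with bottom-row=9; cleared 0 line(s) (total 0); column heights now [4 1 1 1 9 13], max=13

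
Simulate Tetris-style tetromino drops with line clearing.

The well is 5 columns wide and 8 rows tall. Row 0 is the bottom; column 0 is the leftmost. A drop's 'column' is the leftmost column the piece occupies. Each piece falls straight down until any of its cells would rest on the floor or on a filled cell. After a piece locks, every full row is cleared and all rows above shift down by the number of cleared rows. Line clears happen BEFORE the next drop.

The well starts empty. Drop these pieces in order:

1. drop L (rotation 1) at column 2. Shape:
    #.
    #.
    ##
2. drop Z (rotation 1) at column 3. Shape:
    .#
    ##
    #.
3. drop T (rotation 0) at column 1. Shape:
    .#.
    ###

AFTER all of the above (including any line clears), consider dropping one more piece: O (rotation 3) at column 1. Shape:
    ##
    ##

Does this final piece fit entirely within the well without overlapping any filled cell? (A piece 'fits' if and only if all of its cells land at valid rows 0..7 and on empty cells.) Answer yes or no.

Answer: yes

Derivation:
Drop 1: L rot1 at col 2 lands with bottom-row=0; cleared 0 line(s) (total 0); column heights now [0 0 3 1 0], max=3
Drop 2: Z rot1 at col 3 lands with bottom-row=1; cleared 0 line(s) (total 0); column heights now [0 0 3 3 4], max=4
Drop 3: T rot0 at col 1 lands with bottom-row=3; cleared 0 line(s) (total 0); column heights now [0 4 5 4 4], max=5
Test piece O rot3 at col 1 (width 2): heights before test = [0 4 5 4 4]; fits = True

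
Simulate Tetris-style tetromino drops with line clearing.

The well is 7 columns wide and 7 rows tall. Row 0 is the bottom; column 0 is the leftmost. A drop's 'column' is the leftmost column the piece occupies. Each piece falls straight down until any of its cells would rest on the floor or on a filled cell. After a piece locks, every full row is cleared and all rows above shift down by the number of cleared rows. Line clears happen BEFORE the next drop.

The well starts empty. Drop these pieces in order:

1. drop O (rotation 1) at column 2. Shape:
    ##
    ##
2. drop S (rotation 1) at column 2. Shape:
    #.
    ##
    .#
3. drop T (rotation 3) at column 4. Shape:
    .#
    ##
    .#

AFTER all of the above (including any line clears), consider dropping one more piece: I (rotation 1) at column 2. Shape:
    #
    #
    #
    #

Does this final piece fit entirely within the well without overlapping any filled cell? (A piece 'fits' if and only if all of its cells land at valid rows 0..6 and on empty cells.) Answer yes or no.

Answer: no

Derivation:
Drop 1: O rot1 at col 2 lands with bottom-row=0; cleared 0 line(s) (total 0); column heights now [0 0 2 2 0 0 0], max=2
Drop 2: S rot1 at col 2 lands with bottom-row=2; cleared 0 line(s) (total 0); column heights now [0 0 5 4 0 0 0], max=5
Drop 3: T rot3 at col 4 lands with bottom-row=0; cleared 0 line(s) (total 0); column heights now [0 0 5 4 2 3 0], max=5
Test piece I rot1 at col 2 (width 1): heights before test = [0 0 5 4 2 3 0]; fits = False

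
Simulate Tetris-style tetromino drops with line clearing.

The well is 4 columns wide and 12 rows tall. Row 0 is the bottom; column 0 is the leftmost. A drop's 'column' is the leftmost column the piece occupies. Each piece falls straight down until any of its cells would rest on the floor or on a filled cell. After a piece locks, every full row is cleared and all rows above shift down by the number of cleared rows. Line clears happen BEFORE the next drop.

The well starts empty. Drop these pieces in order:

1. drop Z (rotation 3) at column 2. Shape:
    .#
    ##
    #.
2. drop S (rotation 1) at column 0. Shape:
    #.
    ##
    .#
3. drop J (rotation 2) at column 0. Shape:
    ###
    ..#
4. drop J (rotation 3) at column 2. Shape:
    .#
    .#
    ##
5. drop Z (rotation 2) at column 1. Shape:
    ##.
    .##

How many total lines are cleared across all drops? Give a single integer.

Answer: 1

Derivation:
Drop 1: Z rot3 at col 2 lands with bottom-row=0; cleared 0 line(s) (total 0); column heights now [0 0 2 3], max=3
Drop 2: S rot1 at col 0 lands with bottom-row=0; cleared 1 line(s) (total 1); column heights now [2 1 1 2], max=2
Drop 3: J rot2 at col 0 lands with bottom-row=1; cleared 0 line(s) (total 1); column heights now [3 3 3 2], max=3
Drop 4: J rot3 at col 2 lands with bottom-row=3; cleared 0 line(s) (total 1); column heights now [3 3 4 6], max=6
Drop 5: Z rot2 at col 1 lands with bottom-row=6; cleared 0 line(s) (total 1); column heights now [3 8 8 7], max=8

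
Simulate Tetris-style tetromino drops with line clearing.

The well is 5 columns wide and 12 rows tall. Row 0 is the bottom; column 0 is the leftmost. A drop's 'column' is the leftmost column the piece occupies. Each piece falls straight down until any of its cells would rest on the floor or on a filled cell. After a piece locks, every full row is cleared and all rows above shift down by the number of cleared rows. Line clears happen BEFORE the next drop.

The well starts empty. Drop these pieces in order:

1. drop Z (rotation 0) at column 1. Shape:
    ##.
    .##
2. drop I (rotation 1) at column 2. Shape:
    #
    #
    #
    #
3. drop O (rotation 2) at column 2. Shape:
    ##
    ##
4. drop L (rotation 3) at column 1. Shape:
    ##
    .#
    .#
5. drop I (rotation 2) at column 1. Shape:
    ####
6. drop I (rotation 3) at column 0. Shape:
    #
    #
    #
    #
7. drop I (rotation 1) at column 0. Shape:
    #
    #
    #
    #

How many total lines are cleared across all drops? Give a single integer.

Answer: 0

Derivation:
Drop 1: Z rot0 at col 1 lands with bottom-row=0; cleared 0 line(s) (total 0); column heights now [0 2 2 1 0], max=2
Drop 2: I rot1 at col 2 lands with bottom-row=2; cleared 0 line(s) (total 0); column heights now [0 2 6 1 0], max=6
Drop 3: O rot2 at col 2 lands with bottom-row=6; cleared 0 line(s) (total 0); column heights now [0 2 8 8 0], max=8
Drop 4: L rot3 at col 1 lands with bottom-row=8; cleared 0 line(s) (total 0); column heights now [0 11 11 8 0], max=11
Drop 5: I rot2 at col 1 lands with bottom-row=11; cleared 0 line(s) (total 0); column heights now [0 12 12 12 12], max=12
Drop 6: I rot3 at col 0 lands with bottom-row=0; cleared 0 line(s) (total 0); column heights now [4 12 12 12 12], max=12
Drop 7: I rot1 at col 0 lands with bottom-row=4; cleared 0 line(s) (total 0); column heights now [8 12 12 12 12], max=12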